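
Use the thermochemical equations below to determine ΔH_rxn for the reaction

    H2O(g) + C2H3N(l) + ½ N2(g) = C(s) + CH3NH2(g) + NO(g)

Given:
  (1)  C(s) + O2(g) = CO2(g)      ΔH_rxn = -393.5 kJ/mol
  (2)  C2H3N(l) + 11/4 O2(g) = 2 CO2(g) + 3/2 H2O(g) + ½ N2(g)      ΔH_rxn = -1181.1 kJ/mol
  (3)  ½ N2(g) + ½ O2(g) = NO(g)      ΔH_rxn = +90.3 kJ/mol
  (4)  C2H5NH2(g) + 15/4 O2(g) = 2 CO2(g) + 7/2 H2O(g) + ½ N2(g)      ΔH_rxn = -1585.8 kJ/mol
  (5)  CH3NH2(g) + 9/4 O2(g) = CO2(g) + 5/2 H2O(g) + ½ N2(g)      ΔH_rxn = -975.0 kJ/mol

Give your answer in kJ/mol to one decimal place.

ΔH_rxn = 277.7 kJ/mol

(1) reversed (reverse to put C(s) on the product side): +393.5 kJ/mol
(2) as written (C2H3N(l) already on the reactant side): -1181.1 kJ/mol
(3) as written (NO(g) already on the product side): +90.3 kJ/mol
(4): not needed (C2H5NH2(g) appears nowhere else).
(5) reversed (reverse to put CH3NH2(g) on the product side): +975.0 kJ/mol
ΔH_rxn = (-1)·(-393.5) + (1)·(-1181.1) + (1)·(+90.3) + (-1)·(-975.0) = 277.7 kJ/mol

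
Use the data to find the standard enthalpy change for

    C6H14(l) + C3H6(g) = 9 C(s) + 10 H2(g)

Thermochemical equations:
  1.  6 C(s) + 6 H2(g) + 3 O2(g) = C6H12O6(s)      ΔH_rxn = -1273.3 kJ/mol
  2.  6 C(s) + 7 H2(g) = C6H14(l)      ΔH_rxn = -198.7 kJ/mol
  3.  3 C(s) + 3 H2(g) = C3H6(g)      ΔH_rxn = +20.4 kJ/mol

ΔH_rxn = 178.3 kJ/mol

eq. 1: not needed (O2(g) appears nowhere else).
eq. 2 reversed (C6H14(l) must end up as a reactant): +198.7 kJ/mol
eq. 3 reversed (reverse to put C3H6(g) on the reactant side): -20.4 kJ/mol
ΔH_rxn = (+198.7) + (-20.4) = 178.3 kJ/mol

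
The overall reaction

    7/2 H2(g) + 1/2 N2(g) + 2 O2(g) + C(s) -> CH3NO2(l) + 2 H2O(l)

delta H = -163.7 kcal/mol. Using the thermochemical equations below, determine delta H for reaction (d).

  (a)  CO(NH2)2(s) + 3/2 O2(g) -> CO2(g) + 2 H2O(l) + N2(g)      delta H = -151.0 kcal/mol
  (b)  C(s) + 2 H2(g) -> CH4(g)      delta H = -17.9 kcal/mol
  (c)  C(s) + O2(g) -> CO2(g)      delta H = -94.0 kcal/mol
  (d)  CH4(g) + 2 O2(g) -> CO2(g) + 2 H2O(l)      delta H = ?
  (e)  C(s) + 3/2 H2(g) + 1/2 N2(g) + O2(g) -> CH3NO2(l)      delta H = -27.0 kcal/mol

delta H = -212.8 kcal/mol

(a): not needed (CO(NH2)2(s) appears nowhere else).
(b) as written: -17.9 kcal/mol
(c) reversed: +94.0 kcal/mol
(d) as written: contributes x
(e) as written (CH3NO2(l) already on the product side): -27.0 kcal/mol
-163.7 = (-17.9) + (+94.0) + (-27.0) + x
x = (-163.7 − (+49.1)) / (1) = -212.8 kcal/mol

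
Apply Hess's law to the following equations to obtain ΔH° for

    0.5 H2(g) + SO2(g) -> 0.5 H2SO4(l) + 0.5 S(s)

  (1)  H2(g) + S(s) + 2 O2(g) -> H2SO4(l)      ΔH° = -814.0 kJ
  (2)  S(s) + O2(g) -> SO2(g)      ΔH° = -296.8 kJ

ΔH° = -110.2 kJ

(1) × 1/2 (×1/2 to match 1/2 H2SO4(l) in the target): (1/2)·(-814.0) = -407.0 kJ
(2) reversed (SO2(g) must end up as a reactant): +296.8 kJ
ΔH° = (-407.0) + (+296.8) = -110.2 kJ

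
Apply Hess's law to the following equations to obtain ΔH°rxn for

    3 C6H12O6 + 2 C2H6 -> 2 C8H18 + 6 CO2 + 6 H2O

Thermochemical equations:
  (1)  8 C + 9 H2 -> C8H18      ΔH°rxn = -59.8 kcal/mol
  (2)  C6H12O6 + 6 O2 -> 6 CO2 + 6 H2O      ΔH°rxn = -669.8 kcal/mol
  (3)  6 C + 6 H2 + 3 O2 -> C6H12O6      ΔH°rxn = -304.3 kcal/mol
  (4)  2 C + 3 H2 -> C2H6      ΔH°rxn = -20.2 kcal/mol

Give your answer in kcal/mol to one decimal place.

(1) × 2: (2)·(-59.8) = -119.6 kcal/mol
(2) as written: -669.8 kcal/mol
(3) reversed and × 2: (-2)·(-304.3) = +608.6 kcal/mol
(4) reversed and × 2: (-2)·(-20.2) = +40.4 kcal/mol
ΔH°rxn = (-119.6) + (-669.8) + (+608.6) + (+40.4) = -140.4 kcal/mol

ΔH°rxn = -140.4 kcal/mol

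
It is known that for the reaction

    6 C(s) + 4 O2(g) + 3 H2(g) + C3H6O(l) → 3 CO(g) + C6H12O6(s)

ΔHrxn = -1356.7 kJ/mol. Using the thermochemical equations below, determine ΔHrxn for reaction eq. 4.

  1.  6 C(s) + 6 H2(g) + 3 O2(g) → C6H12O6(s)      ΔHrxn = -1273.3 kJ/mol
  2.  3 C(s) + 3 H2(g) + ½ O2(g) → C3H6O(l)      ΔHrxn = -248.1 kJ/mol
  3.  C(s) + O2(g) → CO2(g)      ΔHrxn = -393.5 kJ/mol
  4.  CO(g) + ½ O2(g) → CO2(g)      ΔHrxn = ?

ΔHrxn = -283.0 kJ/mol

eq. 1 as written (C6H12O6(s) already on the product side): -1273.3 kJ/mol
eq. 2 reversed (reverse to put C3H6O(l) on the reactant side): +248.1 kJ/mol
eq. 3 × 3: (3)·(-393.5) = -1180.5 kJ/mol
eq. 4 reversed and × 3 (reverse to put CO(g) on the product side; scale by 3 for the 3 CO(g)): contributes −3·x
-1356.7 = (-1273.3) + (+248.1) + (-1180.5) − 3·x
x = (-1356.7 − (-2205.7)) / (-3) = -283.0 kJ/mol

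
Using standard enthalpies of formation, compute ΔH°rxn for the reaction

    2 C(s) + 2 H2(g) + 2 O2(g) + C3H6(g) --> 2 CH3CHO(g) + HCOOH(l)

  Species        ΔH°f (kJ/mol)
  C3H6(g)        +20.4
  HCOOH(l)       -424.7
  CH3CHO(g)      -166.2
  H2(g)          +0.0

ΔH°rxn = -777.5 kJ/mol

Products: 2·(-166.2) + 1·(-424.7) = -757.1
Reactants: 2·(+0.0) + 2·(+0.0) + 2·(+0.0) + 1·(+20.4) = +20.4
ΔH°rxn = (-757.1) − (+20.4) = -777.5 kJ/mol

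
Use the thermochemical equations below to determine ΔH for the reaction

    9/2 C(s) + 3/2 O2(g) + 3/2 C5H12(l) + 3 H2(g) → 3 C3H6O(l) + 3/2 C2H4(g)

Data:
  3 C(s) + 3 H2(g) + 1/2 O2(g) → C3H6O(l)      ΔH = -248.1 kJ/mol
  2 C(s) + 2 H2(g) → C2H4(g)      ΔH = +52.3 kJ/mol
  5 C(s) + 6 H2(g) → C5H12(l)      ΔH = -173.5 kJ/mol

equation 1 × 3: (3)·(-248.1) = -744.3 kJ/mol
equation 2 × 3/2: (3/2)·(+52.3) = +78.45 kJ/mol
equation 3 reversed and × 3/2: (-3/2)·(-173.5) = +260.25 kJ/mol
Since enthalpy is a state function, ΔH = (3)·(-248.1) + (3/2)·(+52.3) + (-3/2)·(-173.5) = -405.6 kJ/mol

ΔH = -405.6 kJ/mol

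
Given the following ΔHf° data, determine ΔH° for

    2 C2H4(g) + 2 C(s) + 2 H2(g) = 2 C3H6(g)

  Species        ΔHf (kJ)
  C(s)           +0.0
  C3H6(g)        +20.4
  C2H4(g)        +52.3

ΔH° = -63.8 kJ

Products: 2·(+20.4) = +40.8
Reactants: 2·(+52.3) + 2·(+0.0) + 2·(+0.0) = +104.6
ΔH° = (+40.8) − (+104.6) = -63.8 kJ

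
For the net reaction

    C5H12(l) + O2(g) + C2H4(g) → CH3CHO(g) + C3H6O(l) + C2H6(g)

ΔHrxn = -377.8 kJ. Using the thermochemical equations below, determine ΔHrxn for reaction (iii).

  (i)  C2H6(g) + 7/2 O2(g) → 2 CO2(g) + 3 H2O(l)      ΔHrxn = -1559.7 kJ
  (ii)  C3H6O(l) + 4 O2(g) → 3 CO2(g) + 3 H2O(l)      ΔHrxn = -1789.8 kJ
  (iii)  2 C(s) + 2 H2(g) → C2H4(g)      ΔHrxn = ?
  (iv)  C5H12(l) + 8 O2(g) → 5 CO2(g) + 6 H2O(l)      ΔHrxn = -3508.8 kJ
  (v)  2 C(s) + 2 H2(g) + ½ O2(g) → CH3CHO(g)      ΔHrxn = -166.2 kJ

ΔHrxn = 52.3 kJ

(i) reversed (C2H6(g) must end up as a product): +1559.7 kJ
(ii) reversed (C3H6O(l) must end up as a product): +1789.8 kJ
(iii) reversed (C2H4(g) must end up as a reactant): contributes −x
(iv) as written (C5H12(l) already on the reactant side): -3508.8 kJ
(v) as written (CH3CHO(g) already on the product side): -166.2 kJ
-377.8 = (+1559.7) + (+1789.8) + (-3508.8) + (-166.2) − x
x = (-377.8 − (-325.5)) / (-1) = 52.3 kJ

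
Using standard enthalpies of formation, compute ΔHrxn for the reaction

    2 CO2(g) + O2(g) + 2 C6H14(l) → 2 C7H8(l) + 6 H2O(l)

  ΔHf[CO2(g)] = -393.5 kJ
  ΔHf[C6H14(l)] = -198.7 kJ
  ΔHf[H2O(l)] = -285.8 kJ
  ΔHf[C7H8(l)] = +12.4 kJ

ΔHrxn = -505.6 kJ

Products: 2·(+12.4) + 6·(-285.8) = -1690.0
Reactants: 2·(-393.5) + 1·(+0.0) + 2·(-198.7) = -1184.4
ΔHrxn = (-1690.0) − (-1184.4) = -505.6 kJ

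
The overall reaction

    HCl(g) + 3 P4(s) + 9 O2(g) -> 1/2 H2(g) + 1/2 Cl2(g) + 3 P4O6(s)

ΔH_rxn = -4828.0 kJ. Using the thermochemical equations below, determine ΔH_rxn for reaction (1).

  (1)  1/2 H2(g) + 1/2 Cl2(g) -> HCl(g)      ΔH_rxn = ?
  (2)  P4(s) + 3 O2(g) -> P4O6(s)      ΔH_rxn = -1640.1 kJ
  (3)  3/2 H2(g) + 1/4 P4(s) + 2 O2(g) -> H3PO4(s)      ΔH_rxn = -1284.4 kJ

(1) reversed: contributes −x
(2) × 3: (3)·(-1640.1) = -4920.3 kJ
(3): not needed.
-4828.0 = (-4920.3) − x
x = (-4828.0 − (-4920.3)) / (-1) = -92.3 kJ

ΔH_rxn = -92.3 kJ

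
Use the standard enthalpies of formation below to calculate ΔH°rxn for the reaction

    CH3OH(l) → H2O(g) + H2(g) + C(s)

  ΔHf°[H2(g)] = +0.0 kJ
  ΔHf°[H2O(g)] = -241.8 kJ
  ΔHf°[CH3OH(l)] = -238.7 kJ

ΔH°rxn = -3.1 kJ

Products: 1·(-241.8) + 1·(+0.0) + 1·(+0.0) = -241.8
Reactants: 1·(-238.7) = -238.7
ΔH°rxn = (-241.8) − (-238.7) = -3.1 kJ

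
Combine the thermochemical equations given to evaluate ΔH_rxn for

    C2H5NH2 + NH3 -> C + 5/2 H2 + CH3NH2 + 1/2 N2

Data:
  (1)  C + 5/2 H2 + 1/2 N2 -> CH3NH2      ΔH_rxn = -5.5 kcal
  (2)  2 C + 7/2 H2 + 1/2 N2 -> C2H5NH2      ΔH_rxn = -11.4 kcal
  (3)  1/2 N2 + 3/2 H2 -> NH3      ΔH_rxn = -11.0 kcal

ΔH_rxn = 16.9 kcal

(1) as written (CH3NH2 already on the product side): -5.5 kcal
(2) reversed (reverse to put C2H5NH2 on the reactant side): +11.4 kcal
(3) reversed (reverse to put NH3 on the reactant side): +11.0 kcal
ΔH_rxn = (-5.5) + (+11.4) + (+11.0) = 16.9 kcal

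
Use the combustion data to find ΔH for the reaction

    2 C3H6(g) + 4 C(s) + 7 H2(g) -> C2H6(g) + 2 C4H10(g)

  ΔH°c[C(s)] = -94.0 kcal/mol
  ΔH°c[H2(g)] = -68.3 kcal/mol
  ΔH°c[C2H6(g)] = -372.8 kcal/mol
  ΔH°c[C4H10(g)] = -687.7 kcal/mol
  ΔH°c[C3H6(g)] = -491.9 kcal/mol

ΔH = -89.7 kcal/mol

Using ΔH = Σ nΔHc°(reactants) − Σ nΔHc°(products):
= [2·(-491.9) + 4·(-94.0) + 7·(-68.3)] − [1·(-372.8) + 2·(-687.7)]
= -89.7 kcal/mol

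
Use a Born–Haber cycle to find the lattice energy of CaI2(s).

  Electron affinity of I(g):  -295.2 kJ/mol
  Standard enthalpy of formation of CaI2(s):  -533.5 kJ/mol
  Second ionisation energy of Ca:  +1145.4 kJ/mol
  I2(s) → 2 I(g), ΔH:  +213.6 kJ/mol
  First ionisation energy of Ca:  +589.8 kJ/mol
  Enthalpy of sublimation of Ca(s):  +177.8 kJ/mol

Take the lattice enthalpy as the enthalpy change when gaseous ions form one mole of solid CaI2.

U = -2069.7 kJ/mol

ΔHf° = 1·ΔHsub + 1·(ΣIE) + 1·D(I2) + 2·EA + U
-533.5 = 1·(+177.8) + 1·(+1735.2) + 1·(+213.6) + 2·(-295.2) + U
U = -533.5 − (+1536.2) = -2069.7 kJ/mol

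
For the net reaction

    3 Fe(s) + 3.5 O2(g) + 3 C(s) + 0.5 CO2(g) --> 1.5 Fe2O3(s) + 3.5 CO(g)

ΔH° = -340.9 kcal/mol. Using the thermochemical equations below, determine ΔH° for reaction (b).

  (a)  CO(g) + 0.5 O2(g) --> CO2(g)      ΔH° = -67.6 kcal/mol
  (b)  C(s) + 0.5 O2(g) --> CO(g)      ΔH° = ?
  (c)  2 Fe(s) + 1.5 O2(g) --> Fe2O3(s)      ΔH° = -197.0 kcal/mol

(a) reversed and × 1/2: (-1/2)·(-67.6) = +33.8 kcal/mol
(b) × 3: contributes 3·x
(c) × 3/2: (3/2)·(-197.0) = -295.5 kcal/mol
-340.9 = (+33.8) + (-295.5) + 3·x
x = (-340.9 − (-261.7)) / (3) = -26.4 kcal/mol

ΔH° = -26.4 kcal/mol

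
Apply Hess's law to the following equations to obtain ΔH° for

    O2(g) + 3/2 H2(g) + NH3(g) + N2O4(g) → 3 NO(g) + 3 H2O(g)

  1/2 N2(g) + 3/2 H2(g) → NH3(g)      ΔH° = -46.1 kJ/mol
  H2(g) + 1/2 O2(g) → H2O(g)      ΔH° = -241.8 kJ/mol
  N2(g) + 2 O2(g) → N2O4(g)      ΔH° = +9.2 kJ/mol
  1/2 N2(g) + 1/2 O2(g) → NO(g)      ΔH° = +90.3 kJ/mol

ΔH° = -417.6 kJ/mol

equation 1 reversed: +46.1 kJ/mol
equation 2 × 3: (3)·(-241.8) = -725.4 kJ/mol
equation 3 reversed: -9.2 kJ/mol
equation 4 × 3: (3)·(+90.3) = +270.9 kJ/mol
Summing the manipulated equations, ΔH° = (-1)·(-46.1) + (3)·(-241.8) + (-1)·(+9.2) + (3)·(+90.3) = -417.6 kJ/mol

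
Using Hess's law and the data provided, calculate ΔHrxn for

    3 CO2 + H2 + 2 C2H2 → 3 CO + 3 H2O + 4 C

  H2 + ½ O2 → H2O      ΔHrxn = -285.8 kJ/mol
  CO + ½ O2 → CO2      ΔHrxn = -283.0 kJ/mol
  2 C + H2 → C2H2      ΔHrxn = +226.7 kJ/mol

ΔHrxn = -461.8 kJ/mol

equation 1 × 3: (3)·(-285.8) = -857.4 kJ/mol
equation 2 reversed and × 3: (-3)·(-283.0) = +849.0 kJ/mol
equation 3 reversed and × 2: (-2)·(+226.7) = -453.4 kJ/mol
Since enthalpy is a state function, ΔHrxn = (-857.4) + (+849.0) + (-453.4) = -461.8 kJ/mol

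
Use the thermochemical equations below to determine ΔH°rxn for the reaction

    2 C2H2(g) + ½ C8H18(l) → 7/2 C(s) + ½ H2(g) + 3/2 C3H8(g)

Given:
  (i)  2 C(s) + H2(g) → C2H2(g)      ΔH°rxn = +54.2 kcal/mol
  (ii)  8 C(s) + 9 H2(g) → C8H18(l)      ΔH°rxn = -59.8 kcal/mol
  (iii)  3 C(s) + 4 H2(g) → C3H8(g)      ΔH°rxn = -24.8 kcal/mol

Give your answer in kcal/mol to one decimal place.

ΔH°rxn = -115.7 kcal/mol

(i) reversed and × 2: (-2)·(+54.2) = -108.4 kcal/mol
(ii) reversed and × 1/2: (-1/2)·(-59.8) = +29.9 kcal/mol
(iii) × 3/2: (3/2)·(-24.8) = -37.2 kcal/mol
ΔH°rxn = (-108.4) + (+29.9) + (-37.2) = -115.7 kcal/mol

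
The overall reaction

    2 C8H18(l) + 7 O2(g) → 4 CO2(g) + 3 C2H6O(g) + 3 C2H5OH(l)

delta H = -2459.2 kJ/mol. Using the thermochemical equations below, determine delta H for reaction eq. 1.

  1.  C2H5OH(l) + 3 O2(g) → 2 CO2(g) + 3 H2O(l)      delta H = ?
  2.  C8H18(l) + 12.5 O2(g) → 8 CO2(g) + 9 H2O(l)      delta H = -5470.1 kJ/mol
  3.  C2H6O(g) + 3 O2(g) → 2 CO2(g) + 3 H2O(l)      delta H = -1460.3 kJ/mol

eq. 1 reversed and × 3: contributes −3·x
eq. 2 × 2: (2)·(-5470.1) = -10940.2 kJ/mol
eq. 3 reversed and × 3: (-3)·(-1460.3) = +4380.9 kJ/mol
-2459.2 = (-10940.2) + (+4380.9) − 3·x
x = (-2459.2 − (-6559.3)) / (-3) = -1366.7 kJ/mol

delta H = -1366.7 kJ/mol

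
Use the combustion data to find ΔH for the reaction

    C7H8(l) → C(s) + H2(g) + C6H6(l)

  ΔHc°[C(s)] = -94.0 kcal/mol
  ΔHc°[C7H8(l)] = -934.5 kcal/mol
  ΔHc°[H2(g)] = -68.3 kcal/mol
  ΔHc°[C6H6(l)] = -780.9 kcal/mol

ΔH = 8.7 kcal/mol

Using ΔH = Σ nΔHc°(reactants) − Σ nΔHc°(products):
= [1·(-934.5)] − [1·(-94.0) + 1·(-68.3) + 1·(-780.9)]
= 8.7 kcal/mol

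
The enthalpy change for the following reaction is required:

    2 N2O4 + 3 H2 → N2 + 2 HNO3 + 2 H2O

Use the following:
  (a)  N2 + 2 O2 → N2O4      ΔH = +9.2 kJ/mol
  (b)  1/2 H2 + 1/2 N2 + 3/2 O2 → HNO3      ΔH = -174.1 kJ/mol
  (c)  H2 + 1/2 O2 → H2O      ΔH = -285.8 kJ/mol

(a) reversed and × 2: (-2)·(+9.2) = -18.4 kJ/mol
(b) × 2: (2)·(-174.1) = -348.2 kJ/mol
(c) × 2: (2)·(-285.8) = -571.6 kJ/mol
Combining the equations, ΔH = (-2)·(+9.2) + (2)·(-174.1) + (2)·(-285.8) = -938.2 kJ/mol

ΔH = -938.2 kJ/mol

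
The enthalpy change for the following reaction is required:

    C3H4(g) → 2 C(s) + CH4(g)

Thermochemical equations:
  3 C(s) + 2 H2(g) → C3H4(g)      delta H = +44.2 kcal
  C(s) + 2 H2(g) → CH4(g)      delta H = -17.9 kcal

equation 1 reversed: -44.2 kcal
equation 2 as written: -17.9 kcal
Summing the manipulated equations, delta H = (-1)·(+44.2) + (1)·(-17.9) = -62.1 kcal

delta H = -62.1 kcal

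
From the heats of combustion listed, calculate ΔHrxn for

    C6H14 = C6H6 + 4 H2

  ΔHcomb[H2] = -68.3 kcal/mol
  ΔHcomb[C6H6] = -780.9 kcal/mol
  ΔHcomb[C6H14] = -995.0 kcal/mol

ΔHrxn = 59.1 kcal/mol

With combustion enthalpies, reactants minus products:
= [1·(-995.0)] − [1·(-780.9) + 4·(-68.3)]
= 59.1 kcal/mol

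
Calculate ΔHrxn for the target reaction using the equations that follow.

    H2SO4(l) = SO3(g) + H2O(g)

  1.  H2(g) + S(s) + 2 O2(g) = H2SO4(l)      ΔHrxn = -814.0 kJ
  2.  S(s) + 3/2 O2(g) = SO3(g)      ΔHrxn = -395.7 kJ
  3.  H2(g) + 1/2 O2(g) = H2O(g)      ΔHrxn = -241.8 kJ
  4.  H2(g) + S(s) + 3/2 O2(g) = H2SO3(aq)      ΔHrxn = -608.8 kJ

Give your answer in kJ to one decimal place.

ΔHrxn = 176.5 kJ

eq. 1 reversed (reverse to put H2SO4(l) on the reactant side): +814.0 kJ
eq. 2 as written (SO3(g) already on the product side): -395.7 kJ
eq. 3 as written (H2O(g) already on the product side): -241.8 kJ
eq. 4: not needed (H2SO3(aq) appears nowhere else).
ΔHrxn = (+814.0) + (-395.7) + (-241.8) = 176.5 kJ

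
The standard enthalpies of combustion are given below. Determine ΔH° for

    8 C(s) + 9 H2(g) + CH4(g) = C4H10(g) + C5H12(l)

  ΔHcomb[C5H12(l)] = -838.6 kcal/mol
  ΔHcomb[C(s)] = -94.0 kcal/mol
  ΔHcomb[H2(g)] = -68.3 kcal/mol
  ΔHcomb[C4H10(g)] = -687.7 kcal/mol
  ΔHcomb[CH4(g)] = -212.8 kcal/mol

ΔH° = -53.2 kcal/mol

Using ΔH = Σ nΔHc°(reactants) − Σ nΔHc°(products):
= [8·(-94.0) + 9·(-68.3) + 1·(-212.8)] − [1·(-687.7) + 1·(-838.6)]
= -53.2 kcal/mol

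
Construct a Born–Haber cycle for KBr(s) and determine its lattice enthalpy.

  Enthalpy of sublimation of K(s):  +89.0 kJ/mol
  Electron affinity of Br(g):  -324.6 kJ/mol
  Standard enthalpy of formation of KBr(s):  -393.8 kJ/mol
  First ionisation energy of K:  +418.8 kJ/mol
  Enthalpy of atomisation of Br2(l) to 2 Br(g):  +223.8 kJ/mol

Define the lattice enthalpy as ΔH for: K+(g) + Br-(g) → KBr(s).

ΔHf° = 1·ΔHsub + 1·(ΣIE) + 1/2·D(Br2) + 1·EA + U
-393.8 = 1·(+89.0) + 1·(+418.8) + 1/2·(+223.8) + 1·(-324.6) + U
U = -393.8 − (+295.1) = -688.9 kJ/mol

U = -688.9 kJ/mol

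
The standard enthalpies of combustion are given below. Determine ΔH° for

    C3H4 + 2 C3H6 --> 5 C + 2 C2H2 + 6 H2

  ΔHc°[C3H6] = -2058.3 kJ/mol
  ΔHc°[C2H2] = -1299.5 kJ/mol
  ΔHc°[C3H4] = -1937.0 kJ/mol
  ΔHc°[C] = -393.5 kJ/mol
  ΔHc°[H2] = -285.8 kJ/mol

With combustion enthalpies, reactants minus products:
= [1·(-1937.0) + 2·(-2058.3)] − [5·(-393.5) + 2·(-1299.5) + 6·(-285.8)]
= 227.7 kJ/mol

ΔH° = 227.7 kJ/mol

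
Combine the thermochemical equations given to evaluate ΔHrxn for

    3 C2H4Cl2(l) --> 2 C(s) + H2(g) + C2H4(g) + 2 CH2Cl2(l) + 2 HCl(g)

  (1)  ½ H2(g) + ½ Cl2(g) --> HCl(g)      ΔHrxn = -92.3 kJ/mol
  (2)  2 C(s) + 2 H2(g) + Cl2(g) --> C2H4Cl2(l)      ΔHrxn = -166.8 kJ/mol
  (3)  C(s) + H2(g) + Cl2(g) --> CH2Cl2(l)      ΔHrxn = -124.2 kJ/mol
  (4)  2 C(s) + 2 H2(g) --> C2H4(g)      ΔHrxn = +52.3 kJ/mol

(1) × 2: (2)·(-92.3) = -184.6 kJ/mol
(2) reversed and × 3: (-3)·(-166.8) = +500.4 kJ/mol
(3) × 2: (2)·(-124.2) = -248.4 kJ/mol
(4) as written: +52.3 kJ/mol
ΔHrxn = (-184.6) + (+500.4) + (-248.4) + (+52.3) = 119.7 kJ/mol

ΔHrxn = 119.7 kJ/mol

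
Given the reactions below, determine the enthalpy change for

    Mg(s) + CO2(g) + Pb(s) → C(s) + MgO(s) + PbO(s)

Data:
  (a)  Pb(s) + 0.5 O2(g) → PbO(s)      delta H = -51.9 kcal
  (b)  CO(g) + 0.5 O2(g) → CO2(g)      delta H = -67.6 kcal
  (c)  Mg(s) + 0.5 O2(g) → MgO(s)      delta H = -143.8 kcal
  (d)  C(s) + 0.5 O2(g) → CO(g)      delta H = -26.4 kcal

delta H = -101.7 kcal

(a) as written (PbO(s) already on the product side): -51.9 kcal
(b) reversed (reverse to put CO2(g) on the reactant side): +67.6 kcal
(c) as written (MgO(s) already on the product side): -143.8 kcal
(d) reversed (C(s) must end up as a product): +26.4 kcal
By Hess's law, delta H = (-51.9) + (+67.6) + (-143.8) + (+26.4) = -101.7 kcal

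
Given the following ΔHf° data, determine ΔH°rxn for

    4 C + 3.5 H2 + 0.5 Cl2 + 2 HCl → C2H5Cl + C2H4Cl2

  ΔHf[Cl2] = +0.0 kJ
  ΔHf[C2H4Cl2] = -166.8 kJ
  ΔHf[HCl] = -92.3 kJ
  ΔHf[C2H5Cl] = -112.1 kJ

ΔH°rxn = -94.3 kJ

ΔH°rxn = Σ nΔHf°(products) − Σ nΔHf°(reactants).
Products: 1·(-112.1) + 1·(-166.8) = -278.9
Reactants: 4·(+0.0) + 7/2·(+0.0) + 1/2·(+0.0) + 2·(-92.3) = -184.6
ΔH°rxn = (-278.9) − (-184.6) = -94.3 kJ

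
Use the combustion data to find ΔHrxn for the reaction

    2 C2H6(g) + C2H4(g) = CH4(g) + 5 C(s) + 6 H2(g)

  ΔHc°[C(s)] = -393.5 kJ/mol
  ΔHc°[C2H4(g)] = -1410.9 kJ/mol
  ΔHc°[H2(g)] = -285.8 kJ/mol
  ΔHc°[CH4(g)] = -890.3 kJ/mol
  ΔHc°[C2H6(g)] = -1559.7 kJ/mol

ΔHrxn = 42.3 kJ/mol

With combustion enthalpies, reactants minus products:
= [2·(-1559.7) + 1·(-1410.9)] − [1·(-890.3) + 5·(-393.5) + 6·(-285.8)]
= 42.3 kJ/mol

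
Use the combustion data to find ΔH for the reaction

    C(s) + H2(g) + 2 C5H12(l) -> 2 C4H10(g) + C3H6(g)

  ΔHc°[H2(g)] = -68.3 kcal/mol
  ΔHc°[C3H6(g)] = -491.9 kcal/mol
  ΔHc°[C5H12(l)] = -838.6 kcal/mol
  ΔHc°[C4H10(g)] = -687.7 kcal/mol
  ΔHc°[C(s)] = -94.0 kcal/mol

With combustion enthalpies, reactants minus products:
= [1·(-94.0) + 1·(-68.3) + 2·(-838.6)] − [2·(-687.7) + 1·(-491.9)]
= 27.8 kcal/mol

ΔH = 27.8 kcal/mol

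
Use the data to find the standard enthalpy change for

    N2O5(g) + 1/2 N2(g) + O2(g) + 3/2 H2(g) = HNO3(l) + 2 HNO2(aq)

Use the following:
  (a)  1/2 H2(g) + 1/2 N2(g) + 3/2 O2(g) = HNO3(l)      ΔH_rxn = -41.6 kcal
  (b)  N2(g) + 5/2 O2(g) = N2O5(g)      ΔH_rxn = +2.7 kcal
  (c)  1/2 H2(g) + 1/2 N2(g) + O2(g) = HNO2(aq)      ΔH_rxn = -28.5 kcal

(a) as written (HNO3(l) already on the product side): -41.6 kcal
(b) reversed (N2O5(g) must end up as a reactant): -2.7 kcal
(c) × 2 (scale by 2 for the 2 HNO2(aq)): (2)·(-28.5) = -57.0 kcal
Since enthalpy is a state function, ΔH_rxn = (1)·(-41.6) + (-1)·(+2.7) + (2)·(-28.5) = -101.3 kcal

ΔH_rxn = -101.3 kcal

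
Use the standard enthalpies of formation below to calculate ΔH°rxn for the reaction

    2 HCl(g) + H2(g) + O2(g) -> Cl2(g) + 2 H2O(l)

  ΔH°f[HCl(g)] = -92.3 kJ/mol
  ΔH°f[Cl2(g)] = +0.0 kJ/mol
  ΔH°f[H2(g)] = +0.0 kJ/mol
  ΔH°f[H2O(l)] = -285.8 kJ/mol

ΔH°rxn = -387.0 kJ/mol

Products: 1·(+0.0) + 2·(-285.8) = -571.6
Reactants: 2·(-92.3) + 1·(+0.0) + 1·(+0.0) = -184.6
ΔH°rxn = (-571.6) − (-184.6) = -387.0 kJ/mol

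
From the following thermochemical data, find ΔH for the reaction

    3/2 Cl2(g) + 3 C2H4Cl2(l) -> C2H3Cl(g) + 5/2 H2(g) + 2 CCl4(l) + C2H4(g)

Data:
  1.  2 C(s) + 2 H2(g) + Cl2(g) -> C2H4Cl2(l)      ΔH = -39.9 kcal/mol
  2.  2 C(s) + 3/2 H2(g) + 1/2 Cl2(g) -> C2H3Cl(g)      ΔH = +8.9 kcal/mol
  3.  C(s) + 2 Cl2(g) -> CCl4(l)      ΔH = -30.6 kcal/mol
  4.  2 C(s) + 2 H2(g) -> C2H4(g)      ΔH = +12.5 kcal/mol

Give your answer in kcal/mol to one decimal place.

eq. 1 reversed and × 3: (-3)·(-39.9) = +119.7 kcal/mol
eq. 2 as written: +8.9 kcal/mol
eq. 3 × 2: (2)·(-30.6) = -61.2 kcal/mol
eq. 4 as written: +12.5 kcal/mol
Since enthalpy is a state function, ΔH = (+119.7) + (+8.9) + (-61.2) + (+12.5) = 79.9 kcal/mol

ΔH = 79.9 kcal/mol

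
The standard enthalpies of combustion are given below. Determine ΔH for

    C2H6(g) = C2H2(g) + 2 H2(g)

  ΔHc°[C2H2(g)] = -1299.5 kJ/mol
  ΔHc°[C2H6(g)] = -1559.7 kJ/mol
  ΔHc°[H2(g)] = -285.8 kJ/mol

With combustion enthalpies, reactants minus products:
= [1·(-1559.7)] − [1·(-1299.5) + 2·(-285.8)]
= 311.4 kJ/mol

ΔH = 311.4 kJ/mol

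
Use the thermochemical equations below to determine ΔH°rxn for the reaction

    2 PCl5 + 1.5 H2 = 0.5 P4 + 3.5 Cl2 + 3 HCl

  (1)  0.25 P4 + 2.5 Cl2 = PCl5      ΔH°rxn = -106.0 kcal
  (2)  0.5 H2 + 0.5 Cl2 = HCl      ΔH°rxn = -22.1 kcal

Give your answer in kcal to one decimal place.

(1) reversed and × 2: (-2)·(-106.0) = +212.0 kcal
(2) × 3: (3)·(-22.1) = -66.3 kcal
By Hess's law, ΔH°rxn = (+212.0) + (-66.3) = 145.7 kcal

ΔH°rxn = 145.7 kcal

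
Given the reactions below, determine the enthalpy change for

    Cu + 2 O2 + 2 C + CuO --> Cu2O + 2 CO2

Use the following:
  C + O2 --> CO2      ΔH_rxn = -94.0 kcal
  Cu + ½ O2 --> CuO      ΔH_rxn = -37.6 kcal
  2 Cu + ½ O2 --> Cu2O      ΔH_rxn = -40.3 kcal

ΔH_rxn = -190.7 kcal

equation 1 × 2: (2)·(-94.0) = -188.0 kcal
equation 2 reversed: +37.6 kcal
equation 3 as written: -40.3 kcal
ΔH_rxn = (-188.0) + (+37.6) + (-40.3) = -190.7 kcal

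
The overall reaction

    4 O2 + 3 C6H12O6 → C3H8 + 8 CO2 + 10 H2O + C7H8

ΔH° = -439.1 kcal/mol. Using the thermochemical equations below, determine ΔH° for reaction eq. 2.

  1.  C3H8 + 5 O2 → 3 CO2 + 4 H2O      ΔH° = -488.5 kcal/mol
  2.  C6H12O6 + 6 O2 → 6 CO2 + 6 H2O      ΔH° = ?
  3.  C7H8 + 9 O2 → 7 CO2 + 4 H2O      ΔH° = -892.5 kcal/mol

ΔH° = -606.7 kcal/mol

eq. 1 reversed (C3H8 must end up as a product): +488.5 kcal/mol
eq. 2 × 3 (×3 to match 3 C6H12O6 in the target): contributes 3·x
eq. 3 reversed (C7H8 must end up as a product): +892.5 kcal/mol
-439.1 = (+488.5) + (+892.5) + 3·x
x = (-439.1 − (+1381.0)) / (3) = -606.7 kcal/mol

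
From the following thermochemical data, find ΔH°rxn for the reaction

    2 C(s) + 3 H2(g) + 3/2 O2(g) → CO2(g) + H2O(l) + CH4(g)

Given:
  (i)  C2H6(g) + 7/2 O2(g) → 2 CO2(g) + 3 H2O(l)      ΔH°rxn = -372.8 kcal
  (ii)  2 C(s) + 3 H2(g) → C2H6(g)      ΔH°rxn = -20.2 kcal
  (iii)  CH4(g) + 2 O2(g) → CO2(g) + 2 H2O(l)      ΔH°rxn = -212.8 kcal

(i) as written: -372.8 kcal
(ii) as written (C(s) already on the reactant side): -20.2 kcal
(iii) reversed (CH4(g) must end up as a product): +212.8 kcal
By Hess's law, ΔH°rxn = (1)·(-372.8) + (1)·(-20.2) + (-1)·(-212.8) = -180.2 kcal

ΔH°rxn = -180.2 kcal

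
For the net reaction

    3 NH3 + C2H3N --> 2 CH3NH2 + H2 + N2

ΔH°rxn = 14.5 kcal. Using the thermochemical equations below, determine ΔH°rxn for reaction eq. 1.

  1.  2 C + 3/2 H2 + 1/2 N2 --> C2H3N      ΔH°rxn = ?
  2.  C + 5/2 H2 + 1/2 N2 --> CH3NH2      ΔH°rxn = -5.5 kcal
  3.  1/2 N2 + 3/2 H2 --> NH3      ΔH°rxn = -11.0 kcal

eq. 1 reversed: contributes −x
eq. 2 × 2: (2)·(-5.5) = -11.0 kcal
eq. 3 reversed and × 3: (-3)·(-11.0) = +33.0 kcal
+14.5 = (-11.0) + (+33.0) − x
x = (+14.5 − (+22.0)) / (-1) = 7.5 kcal

ΔH°rxn = 7.5 kcal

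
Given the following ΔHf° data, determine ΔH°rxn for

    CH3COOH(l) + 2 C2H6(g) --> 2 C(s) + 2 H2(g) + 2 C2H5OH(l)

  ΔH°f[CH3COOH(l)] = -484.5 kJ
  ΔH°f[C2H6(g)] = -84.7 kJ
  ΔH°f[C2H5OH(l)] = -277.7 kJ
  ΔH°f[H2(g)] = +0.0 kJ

ΔH°rxn = Σ nΔHf°(products) − Σ nΔHf°(reactants).
Products: 2·(+0.0) + 2·(+0.0) + 2·(-277.7) = -555.4
Reactants: 1·(-484.5) + 2·(-84.7) = -653.9
ΔH°rxn = (-555.4) − (-653.9) = 98.5 kJ

ΔH°rxn = 98.5 kJ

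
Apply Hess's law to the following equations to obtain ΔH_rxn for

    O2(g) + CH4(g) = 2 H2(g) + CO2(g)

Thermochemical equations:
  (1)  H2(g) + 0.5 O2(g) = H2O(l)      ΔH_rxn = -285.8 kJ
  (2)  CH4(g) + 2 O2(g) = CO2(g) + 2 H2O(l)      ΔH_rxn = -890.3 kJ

ΔH_rxn = -318.7 kJ

(1) reversed and × 2 (H2(g) must end up as a product; ×2 to match 2 H2(g) in the target): (-2)·(-285.8) = +571.6 kJ
(2) as written (CH4(g) already on the reactant side): -890.3 kJ
Since enthalpy is a state function, ΔH_rxn = (+571.6) + (-890.3) = -318.7 kJ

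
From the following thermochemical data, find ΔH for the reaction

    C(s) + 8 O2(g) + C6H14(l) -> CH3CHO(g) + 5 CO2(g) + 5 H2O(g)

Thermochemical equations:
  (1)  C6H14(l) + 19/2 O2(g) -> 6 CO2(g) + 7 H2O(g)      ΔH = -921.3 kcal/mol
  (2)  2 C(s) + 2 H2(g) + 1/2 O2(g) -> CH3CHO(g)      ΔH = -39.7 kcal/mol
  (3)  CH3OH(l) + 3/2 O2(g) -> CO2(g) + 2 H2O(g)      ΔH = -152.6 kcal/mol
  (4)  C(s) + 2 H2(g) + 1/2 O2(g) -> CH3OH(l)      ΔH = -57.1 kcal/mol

(1) as written (C6H14(l) already on the reactant side): -921.3 kcal/mol
(2) as written (CH3CHO(g) already on the product side): -39.7 kcal/mol
(3) reversed: +152.6 kcal/mol
(4) reversed: +57.1 kcal/mol
Summing the manipulated equations, ΔH = (-921.3) + (-39.7) + (+152.6) + (+57.1) = -751.3 kcal/mol

ΔH = -751.3 kcal/mol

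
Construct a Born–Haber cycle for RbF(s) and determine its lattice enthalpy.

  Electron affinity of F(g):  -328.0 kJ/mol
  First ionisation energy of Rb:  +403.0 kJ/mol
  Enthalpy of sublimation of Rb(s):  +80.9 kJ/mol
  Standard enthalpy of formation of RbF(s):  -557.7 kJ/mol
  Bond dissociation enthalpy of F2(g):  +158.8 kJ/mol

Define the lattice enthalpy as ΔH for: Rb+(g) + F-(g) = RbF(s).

U = -793.0 kJ/mol

ΔHf° = 1·ΔHsub + 1·(ΣIE) + 1/2·D(F2) + 1·EA + U
-557.7 = 1·(+80.9) + 1·(+403.0) + 1/2·(+158.8) + 1·(-328.0) + U
U = -557.7 − (+235.3) = -793.0 kJ/mol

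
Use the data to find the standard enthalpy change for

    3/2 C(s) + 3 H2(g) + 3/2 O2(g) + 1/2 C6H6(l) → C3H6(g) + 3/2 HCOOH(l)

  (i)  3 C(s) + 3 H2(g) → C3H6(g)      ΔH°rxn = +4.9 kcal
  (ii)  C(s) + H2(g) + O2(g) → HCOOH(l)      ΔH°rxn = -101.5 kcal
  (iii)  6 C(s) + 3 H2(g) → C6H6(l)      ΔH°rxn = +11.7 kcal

(i) as written: +4.9 kcal
(ii) × 3/2: (3/2)·(-101.5) = -152.25 kcal
(iii) reversed and × 1/2: (-1/2)·(+11.7) = -5.85 kcal
Combining the equations, ΔH°rxn = (1)·(+4.9) + (3/2)·(-101.5) + (-1/2)·(+11.7) = -153.2 kcal

ΔH°rxn = -153.2 kcal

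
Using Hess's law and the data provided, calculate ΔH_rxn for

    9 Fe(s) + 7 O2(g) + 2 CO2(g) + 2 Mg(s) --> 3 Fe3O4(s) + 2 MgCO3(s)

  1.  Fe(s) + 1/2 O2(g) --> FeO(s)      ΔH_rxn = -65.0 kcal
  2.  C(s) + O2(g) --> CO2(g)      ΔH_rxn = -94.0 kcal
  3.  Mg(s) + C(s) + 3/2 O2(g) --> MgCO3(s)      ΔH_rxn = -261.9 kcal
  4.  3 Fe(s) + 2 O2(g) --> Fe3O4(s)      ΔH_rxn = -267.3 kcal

eq. 1: not needed.
eq. 2 reversed and × 2: (-2)·(-94.0) = +188.0 kcal
eq. 3 × 2: (2)·(-261.9) = -523.8 kcal
eq. 4 × 3: (3)·(-267.3) = -801.9 kcal
Summing the manipulated equations, ΔH_rxn = (+188.0) + (-523.8) + (-801.9) = -1137.7 kcal

ΔH_rxn = -1137.7 kcal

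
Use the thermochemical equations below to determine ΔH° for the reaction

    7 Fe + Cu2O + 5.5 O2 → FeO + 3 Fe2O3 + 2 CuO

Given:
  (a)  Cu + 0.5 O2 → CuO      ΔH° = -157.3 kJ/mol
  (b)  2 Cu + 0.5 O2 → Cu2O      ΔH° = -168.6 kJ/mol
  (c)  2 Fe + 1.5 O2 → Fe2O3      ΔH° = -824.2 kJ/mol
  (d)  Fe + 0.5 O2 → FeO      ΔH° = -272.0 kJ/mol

(a) × 2: (2)·(-157.3) = -314.6 kJ/mol
(b) reversed: +168.6 kJ/mol
(c) × 3: (3)·(-824.2) = -2472.6 kJ/mol
(d) as written: -272.0 kJ/mol
Summing the manipulated equations, ΔH° = (-314.6) + (+168.6) + (-2472.6) + (-272.0) = -2890.6 kJ/mol

ΔH° = -2890.6 kJ/mol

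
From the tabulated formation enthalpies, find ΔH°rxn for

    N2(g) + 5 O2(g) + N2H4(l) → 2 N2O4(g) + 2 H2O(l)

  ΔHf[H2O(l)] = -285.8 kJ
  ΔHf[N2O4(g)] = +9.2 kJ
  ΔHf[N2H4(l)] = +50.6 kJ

Products: 2·(+9.2) + 2·(-285.8) = -553.2
Reactants: 1·(+0.0) + 5·(+0.0) + 1·(+50.6) = +50.6
ΔH°rxn = (-553.2) − (+50.6) = -603.8 kJ

ΔH°rxn = -603.8 kJ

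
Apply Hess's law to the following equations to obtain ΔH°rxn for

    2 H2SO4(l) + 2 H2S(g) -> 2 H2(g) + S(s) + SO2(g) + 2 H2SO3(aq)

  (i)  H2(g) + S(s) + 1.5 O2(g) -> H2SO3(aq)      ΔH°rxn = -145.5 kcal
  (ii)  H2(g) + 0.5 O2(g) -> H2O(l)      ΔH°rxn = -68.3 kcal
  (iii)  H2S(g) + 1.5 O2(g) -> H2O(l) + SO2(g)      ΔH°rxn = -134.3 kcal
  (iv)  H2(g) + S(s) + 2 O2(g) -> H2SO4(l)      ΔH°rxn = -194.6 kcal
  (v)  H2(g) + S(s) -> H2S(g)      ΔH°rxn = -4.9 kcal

(i) × 2 (scale by 2 for the 2 H2SO3(aq)): (2)·(-145.5) = -291.0 kcal
(ii) reversed: +68.3 kcal
(iii) as written (SO2(g) already on the product side): -134.3 kcal
(iv) reversed and × 2 (H2SO4(l) must end up as a reactant; ×2 to match 2 H2SO4(l) in the target): (-2)·(-194.6) = +389.2 kcal
(v) reversed: +4.9 kcal
Combining the equations, ΔH°rxn = (-291.0) + (+68.3) + (-134.3) + (+389.2) + (+4.9) = 37.1 kcal

ΔH°rxn = 37.1 kcal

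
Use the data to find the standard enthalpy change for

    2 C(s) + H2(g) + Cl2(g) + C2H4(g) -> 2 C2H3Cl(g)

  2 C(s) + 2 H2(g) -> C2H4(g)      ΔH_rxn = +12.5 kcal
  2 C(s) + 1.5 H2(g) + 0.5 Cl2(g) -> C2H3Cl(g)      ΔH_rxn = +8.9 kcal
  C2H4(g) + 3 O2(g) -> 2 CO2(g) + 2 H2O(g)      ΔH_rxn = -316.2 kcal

equation 1 reversed: -12.5 kcal
equation 2 × 2 (scale by 2 for the 2 C2H3Cl(g)): (2)·(+8.9) = +17.8 kcal
equation 3: not needed (O2(g) appears nowhere else).
ΔH_rxn = (-1)·(+12.5) + (2)·(+8.9) = 5.3 kcal

ΔH_rxn = 5.3 kcal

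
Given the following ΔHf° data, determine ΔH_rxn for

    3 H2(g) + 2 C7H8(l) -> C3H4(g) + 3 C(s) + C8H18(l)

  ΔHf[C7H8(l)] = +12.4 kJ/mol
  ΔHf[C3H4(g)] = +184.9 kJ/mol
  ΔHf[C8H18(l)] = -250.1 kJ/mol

Products: 1·(+184.9) + 3·(+0.0) + 1·(-250.1) = -65.2
Reactants: 3·(+0.0) + 2·(+12.4) = +24.8
ΔH_rxn = (-65.2) − (+24.8) = -90.0 kJ/mol

ΔH_rxn = -90.0 kJ/mol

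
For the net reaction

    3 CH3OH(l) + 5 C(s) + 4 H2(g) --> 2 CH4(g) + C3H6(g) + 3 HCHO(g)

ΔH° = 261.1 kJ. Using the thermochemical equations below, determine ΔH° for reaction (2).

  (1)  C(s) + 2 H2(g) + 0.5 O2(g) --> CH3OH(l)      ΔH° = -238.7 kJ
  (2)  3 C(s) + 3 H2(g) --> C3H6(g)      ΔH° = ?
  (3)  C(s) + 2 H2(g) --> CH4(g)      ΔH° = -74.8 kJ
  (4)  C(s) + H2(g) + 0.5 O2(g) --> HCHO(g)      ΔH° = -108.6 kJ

ΔH° = 20.4 kJ

(1) reversed and × 3 (CH3OH(l) must end up as a reactant; ×3 to match 3 CH3OH(l) in the target): (-3)·(-238.7) = +716.1 kJ
(2) as written (C3H6(g) already on the product side): contributes x
(3) × 2 (scale by 2 for the 2 CH4(g)): (2)·(-74.8) = -149.6 kJ
(4) × 3 (×3 to match 3 HCHO(g) in the target): (3)·(-108.6) = -325.8 kJ
+261.1 = (+716.1) + (-149.6) + (-325.8) + x
x = (+261.1 − (+240.7)) / (1) = 20.4 kJ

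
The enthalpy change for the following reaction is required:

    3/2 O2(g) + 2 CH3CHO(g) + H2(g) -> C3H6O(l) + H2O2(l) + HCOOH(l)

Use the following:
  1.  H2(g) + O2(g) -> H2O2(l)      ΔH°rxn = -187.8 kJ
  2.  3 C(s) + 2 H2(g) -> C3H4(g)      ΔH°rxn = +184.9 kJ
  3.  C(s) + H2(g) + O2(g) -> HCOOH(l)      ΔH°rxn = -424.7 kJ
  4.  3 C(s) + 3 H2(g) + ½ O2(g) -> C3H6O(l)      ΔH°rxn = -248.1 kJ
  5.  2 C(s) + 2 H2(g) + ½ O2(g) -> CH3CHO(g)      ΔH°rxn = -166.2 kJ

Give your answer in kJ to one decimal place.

eq. 1 as written: -187.8 kJ
eq. 2: not needed.
eq. 3 as written: -424.7 kJ
eq. 4 as written: -248.1 kJ
eq. 5 reversed and × 2: (-2)·(-166.2) = +332.4 kJ
ΔH°rxn = (-187.8) + (-424.7) + (-248.1) + (+332.4) = -528.2 kJ

ΔH°rxn = -528.2 kJ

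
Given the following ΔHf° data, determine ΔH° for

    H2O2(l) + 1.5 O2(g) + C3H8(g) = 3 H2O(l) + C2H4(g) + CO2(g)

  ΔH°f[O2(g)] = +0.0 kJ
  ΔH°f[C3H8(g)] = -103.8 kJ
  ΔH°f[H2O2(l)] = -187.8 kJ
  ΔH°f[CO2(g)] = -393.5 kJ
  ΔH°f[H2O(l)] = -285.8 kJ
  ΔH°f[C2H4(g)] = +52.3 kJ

ΔH°rxn = Σ nΔHf°(products) − Σ nΔHf°(reactants).
Products: 3·(-285.8) + 1·(+52.3) + 1·(-393.5) = -1198.6
Reactants: 1·(-187.8) + 3/2·(+0.0) + 1·(-103.8) = -291.6
ΔH° = (-1198.6) − (-291.6) = -907.0 kJ

ΔH° = -907.0 kJ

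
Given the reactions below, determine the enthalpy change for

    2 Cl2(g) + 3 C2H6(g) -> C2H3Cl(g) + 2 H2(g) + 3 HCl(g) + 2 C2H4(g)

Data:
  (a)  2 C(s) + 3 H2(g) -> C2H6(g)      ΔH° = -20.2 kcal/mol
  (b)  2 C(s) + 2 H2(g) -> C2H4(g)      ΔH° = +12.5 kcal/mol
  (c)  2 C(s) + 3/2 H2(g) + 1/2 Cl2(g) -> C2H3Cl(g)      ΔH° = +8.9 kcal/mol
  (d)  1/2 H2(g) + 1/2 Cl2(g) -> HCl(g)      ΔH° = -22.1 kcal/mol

ΔH° = 28.2 kcal/mol

(a) reversed and × 3: (-3)·(-20.2) = +60.6 kcal/mol
(b) × 2: (2)·(+12.5) = +25.0 kcal/mol
(c) as written: +8.9 kcal/mol
(d) × 3: (3)·(-22.1) = -66.3 kcal/mol
Since enthalpy is a state function, ΔH° = (-3)·(-20.2) + (2)·(+12.5) + (1)·(+8.9) + (3)·(-22.1) = 28.2 kcal/mol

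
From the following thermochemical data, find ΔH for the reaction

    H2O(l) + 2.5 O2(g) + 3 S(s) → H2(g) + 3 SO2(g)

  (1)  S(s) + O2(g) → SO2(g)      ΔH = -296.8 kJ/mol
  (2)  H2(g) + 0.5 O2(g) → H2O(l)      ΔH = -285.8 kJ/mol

(1) × 3 (×3 to match 3 SO2(g) in the target): (3)·(-296.8) = -890.4 kJ/mol
(2) reversed (reverse to put H2O(l) on the reactant side): +285.8 kJ/mol
ΔH = (3)·(-296.8) + (-1)·(-285.8) = -604.6 kJ/mol

ΔH = -604.6 kJ/mol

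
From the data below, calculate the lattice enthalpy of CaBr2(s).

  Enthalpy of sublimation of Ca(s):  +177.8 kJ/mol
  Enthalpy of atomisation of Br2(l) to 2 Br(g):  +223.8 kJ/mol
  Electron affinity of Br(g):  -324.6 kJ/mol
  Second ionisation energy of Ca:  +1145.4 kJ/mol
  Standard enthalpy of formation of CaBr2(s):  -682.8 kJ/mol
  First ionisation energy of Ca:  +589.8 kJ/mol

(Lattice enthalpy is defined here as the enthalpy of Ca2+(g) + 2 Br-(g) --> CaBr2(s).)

ΔHf° = 1·ΔHsub + 1·(ΣIE) + 1·D(Br2) + 2·EA + U
-682.8 = 1·(+177.8) + 1·(+1735.2) + 1·(+223.8) + 2·(-324.6) + U
U = -682.8 − (+1487.6) = -2170.4 kJ/mol

U = -2170.4 kJ/mol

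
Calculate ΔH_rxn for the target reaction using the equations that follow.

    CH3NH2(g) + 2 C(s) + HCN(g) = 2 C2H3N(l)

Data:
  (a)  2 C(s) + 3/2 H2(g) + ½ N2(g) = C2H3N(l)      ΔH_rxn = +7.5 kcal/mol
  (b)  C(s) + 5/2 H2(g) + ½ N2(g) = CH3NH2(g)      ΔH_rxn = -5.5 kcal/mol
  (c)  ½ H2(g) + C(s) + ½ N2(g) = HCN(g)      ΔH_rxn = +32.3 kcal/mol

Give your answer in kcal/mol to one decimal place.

ΔH_rxn = -11.8 kcal/mol

(a) × 2 (scale by 2 for the 2 C2H3N(l)): (2)·(+7.5) = +15.0 kcal/mol
(b) reversed (CH3NH2(g) must end up as a reactant): +5.5 kcal/mol
(c) reversed (reverse to put HCN(g) on the reactant side): -32.3 kcal/mol
ΔH_rxn = (2)·(+7.5) + (-1)·(-5.5) + (-1)·(+32.3) = -11.8 kcal/mol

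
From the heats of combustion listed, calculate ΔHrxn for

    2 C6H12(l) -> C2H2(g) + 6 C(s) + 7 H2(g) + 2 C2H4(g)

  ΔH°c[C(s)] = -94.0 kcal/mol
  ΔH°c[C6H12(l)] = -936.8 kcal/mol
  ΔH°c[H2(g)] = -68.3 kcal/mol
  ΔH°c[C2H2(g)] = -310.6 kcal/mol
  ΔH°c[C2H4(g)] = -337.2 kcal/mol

With combustion enthalpies, reactants minus products:
= [2·(-936.8)] − [1·(-310.6) + 6·(-94.0) + 7·(-68.3) + 2·(-337.2)]
= 153.5 kcal/mol

ΔHrxn = 153.5 kcal/mol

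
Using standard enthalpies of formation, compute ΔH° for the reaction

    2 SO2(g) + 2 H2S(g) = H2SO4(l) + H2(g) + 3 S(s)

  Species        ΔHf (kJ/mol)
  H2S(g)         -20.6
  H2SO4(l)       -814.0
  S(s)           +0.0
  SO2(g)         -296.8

ΔH° = -179.2 kJ/mol

Products: 1·(-814.0) + 1·(+0.0) + 3·(+0.0) = -814.0
Reactants: 2·(-296.8) + 2·(-20.6) = -634.8
ΔH° = (-814.0) − (-634.8) = -179.2 kJ/mol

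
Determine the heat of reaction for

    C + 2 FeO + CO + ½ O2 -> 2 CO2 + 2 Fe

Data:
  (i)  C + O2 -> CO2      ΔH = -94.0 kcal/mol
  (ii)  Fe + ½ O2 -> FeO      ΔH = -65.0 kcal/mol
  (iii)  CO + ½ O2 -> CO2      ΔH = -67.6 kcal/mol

ΔH = -31.6 kcal/mol

(i) as written: -94.0 kcal/mol
(ii) reversed and × 2: (-2)·(-65.0) = +130.0 kcal/mol
(iii) as written: -67.6 kcal/mol
Since enthalpy is a state function, ΔH = (-94.0) + (+130.0) + (-67.6) = -31.6 kcal/mol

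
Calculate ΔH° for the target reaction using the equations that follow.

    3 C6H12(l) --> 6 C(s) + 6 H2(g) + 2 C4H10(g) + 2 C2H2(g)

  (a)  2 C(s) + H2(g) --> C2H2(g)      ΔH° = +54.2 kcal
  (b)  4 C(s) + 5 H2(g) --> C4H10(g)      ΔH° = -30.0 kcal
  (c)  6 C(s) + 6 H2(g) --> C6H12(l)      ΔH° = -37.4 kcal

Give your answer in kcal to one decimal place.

(a) × 2: (2)·(+54.2) = +108.4 kcal
(b) × 2: (2)·(-30.0) = -60.0 kcal
(c) reversed and × 3: (-3)·(-37.4) = +112.2 kcal
ΔH° = (+108.4) + (-60.0) + (+112.2) = 160.6 kcal

ΔH° = 160.6 kcal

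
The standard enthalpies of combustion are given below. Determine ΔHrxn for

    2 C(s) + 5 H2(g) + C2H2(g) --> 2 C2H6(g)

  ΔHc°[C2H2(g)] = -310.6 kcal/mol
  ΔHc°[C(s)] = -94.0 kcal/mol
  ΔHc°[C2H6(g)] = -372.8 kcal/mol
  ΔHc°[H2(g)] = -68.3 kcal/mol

ΔHrxn = -94.5 kcal/mol

With combustion enthalpies, reactants minus products:
= [2·(-94.0) + 5·(-68.3) + 1·(-310.6)] − [2·(-372.8)]
= -94.5 kcal/mol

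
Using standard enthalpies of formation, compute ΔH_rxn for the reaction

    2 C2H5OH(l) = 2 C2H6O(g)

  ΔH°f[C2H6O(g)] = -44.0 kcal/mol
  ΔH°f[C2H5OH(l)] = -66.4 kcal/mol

ΔH°rxn = Σ nΔHf°(products) − Σ nΔHf°(reactants).
Products: 2·(-44.0) = -88.0
Reactants: 2·(-66.4) = -132.8
ΔH_rxn = (-88.0) − (-132.8) = 44.8 kcal/mol

ΔH_rxn = 44.8 kcal/mol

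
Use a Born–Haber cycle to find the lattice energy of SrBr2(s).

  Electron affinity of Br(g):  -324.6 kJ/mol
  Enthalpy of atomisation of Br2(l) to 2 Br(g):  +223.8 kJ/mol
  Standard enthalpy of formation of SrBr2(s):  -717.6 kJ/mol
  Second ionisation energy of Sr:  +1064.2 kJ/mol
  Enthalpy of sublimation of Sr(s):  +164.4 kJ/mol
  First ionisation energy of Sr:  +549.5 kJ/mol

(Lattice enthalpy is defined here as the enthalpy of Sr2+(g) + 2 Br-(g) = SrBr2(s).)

U = -2070.3 kJ/mol

ΔHf° = 1·ΔHsub + 1·(ΣIE) + 1·D(Br2) + 2·EA + U
-717.6 = 1·(+164.4) + 1·(+1613.7) + 1·(+223.8) + 2·(-324.6) + U
U = -717.6 − (+1352.7) = -2070.3 kJ/mol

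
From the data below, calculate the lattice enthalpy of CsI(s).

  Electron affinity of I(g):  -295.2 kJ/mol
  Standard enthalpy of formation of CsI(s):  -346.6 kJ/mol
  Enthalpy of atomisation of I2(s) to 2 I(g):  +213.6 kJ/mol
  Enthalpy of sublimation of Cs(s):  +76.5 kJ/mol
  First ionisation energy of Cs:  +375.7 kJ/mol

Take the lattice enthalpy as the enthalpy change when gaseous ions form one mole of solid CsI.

ΔHf° = 1·ΔHsub + 1·(ΣIE) + 1/2·D(I2) + 1·EA + U
-346.6 = 1·(+76.5) + 1·(+375.7) + 1/2·(+213.6) + 1·(-295.2) + U
U = -346.6 − (+263.8) = -610.4 kJ/mol

U = -610.4 kJ/mol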